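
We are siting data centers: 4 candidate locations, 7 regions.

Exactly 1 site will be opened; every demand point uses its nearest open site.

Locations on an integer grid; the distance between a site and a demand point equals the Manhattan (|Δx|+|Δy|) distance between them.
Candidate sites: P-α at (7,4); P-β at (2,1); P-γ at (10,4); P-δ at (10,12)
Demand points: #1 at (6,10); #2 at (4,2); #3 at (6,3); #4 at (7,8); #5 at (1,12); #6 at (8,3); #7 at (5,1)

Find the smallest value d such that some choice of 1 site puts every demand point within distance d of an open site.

13

Open {P-β}.
  Farthest demand point is #1 at distance 13 (to P-β); all others are ≤ 13.
With {P-α} the worst case is 14.
With {P-δ} the worst case is 16.
No size-1 selection achieves below 13.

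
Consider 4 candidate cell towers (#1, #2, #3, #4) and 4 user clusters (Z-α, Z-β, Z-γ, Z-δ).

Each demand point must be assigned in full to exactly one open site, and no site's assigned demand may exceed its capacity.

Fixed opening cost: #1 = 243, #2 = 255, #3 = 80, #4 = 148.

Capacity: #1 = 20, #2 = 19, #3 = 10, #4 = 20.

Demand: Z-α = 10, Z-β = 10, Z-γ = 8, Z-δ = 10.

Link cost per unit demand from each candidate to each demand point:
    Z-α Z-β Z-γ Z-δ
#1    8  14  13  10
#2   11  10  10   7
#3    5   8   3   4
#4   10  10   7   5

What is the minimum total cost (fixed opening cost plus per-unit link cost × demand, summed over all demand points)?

717

Open {#1, #4}; cheapest assignment that respects the capacities:
  #1 (cap 20, load 20): Z-α, Z-β — cost 10×8 + 10×14 = 220
  #4 (cap 20, load 18): Z-γ, Z-δ — cost 8×7 + 10×5 = 106
  Shipping 326, fixed 391 → total 717.
  Any other capacity-feasible assignment to {#1, #4} ships for at least 326.
Compare {#1, #3, #4}: its best feasible assignment gives total 725.
Compare {#2, #4}: its best feasible assignment gives total 733.
Every other set of open sites that can feasibly serve all demand totals ≥ 725 even under its best assignment. Minimum: 717.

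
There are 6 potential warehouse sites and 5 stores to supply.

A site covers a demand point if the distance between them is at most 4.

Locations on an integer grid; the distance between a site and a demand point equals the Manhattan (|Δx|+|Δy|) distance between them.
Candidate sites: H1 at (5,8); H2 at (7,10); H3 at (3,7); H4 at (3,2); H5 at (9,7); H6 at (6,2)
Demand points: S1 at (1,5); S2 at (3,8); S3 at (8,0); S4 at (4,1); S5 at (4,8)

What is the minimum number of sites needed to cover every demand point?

Coverage sets (demand points within 4 of each site):
  H1: {S2, S5}
  H2: {}
  H3: {S1, S2, S5}
  H4: {S4}
  H5: {}
  H6: {S3, S4}
No single site covers all 5 demand points.
But {H3, H6} covers everything, so the minimum is 2.

2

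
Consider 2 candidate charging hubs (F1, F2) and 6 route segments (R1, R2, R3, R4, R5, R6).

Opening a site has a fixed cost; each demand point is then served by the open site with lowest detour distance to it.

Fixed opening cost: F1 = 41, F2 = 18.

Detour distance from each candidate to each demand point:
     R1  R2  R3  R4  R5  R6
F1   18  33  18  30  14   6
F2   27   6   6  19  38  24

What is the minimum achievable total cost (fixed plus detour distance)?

Open {F1, F2}: assign each demand point to its cheapest open site.
  R1→F1 18, R2→F2 6, R3→F2 6, R4→F2 19, R5→F1 14, R6→F1 6
  detour distance 69, fixed 59 → total 128.
Compare {F2}: detour distance 120 + fixed 18 = 138.
Compare {F1}: detour distance 119 + fixed 41 = 160.

128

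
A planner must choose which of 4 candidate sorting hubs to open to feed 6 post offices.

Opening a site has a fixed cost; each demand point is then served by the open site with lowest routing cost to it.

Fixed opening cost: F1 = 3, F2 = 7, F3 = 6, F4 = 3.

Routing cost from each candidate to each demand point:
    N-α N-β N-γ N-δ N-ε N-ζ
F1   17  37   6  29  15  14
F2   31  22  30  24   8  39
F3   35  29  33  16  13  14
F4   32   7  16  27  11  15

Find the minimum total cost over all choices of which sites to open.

83

Open {F1, F3, F4}: assign each demand point to its cheapest open site.
  N-α→F1 17, N-β→F4 7, N-γ→F1 6, N-δ→F3 16, N-ε→F4 11, N-ζ→F1 14
  routing cost 71, fixed 12 → total 83.
Compare {F1, F2, F3, F4}: routing cost 68 + fixed 19 = 87.
Compare {F1, F4}: routing cost 82 + fixed 6 = 88.
Compare {F1, F2, F4}: routing cost 76 + fixed 13 = 89.
All other subsets cost ≥ 87. Minimum total cost: 83.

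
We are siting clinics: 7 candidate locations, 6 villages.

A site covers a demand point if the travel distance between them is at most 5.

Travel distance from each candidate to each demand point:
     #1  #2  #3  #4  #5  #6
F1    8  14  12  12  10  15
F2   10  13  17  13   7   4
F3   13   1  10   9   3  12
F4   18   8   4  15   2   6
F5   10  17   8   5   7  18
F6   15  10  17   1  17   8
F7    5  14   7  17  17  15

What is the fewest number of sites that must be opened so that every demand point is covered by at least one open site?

5

Coverage sets (demand points within 5 of each site):
  F1: {}
  F2: {#6}
  F3: {#2, #5}
  F4: {#3, #5}
  F5: {#4}
  F6: {#4}
  F7: {#1}
No 4 sites suffice: every size-4 union leaves at least one demand point uncovered.
But {F2, F3, F4, F5, F7} covers everything, so the minimum is 5.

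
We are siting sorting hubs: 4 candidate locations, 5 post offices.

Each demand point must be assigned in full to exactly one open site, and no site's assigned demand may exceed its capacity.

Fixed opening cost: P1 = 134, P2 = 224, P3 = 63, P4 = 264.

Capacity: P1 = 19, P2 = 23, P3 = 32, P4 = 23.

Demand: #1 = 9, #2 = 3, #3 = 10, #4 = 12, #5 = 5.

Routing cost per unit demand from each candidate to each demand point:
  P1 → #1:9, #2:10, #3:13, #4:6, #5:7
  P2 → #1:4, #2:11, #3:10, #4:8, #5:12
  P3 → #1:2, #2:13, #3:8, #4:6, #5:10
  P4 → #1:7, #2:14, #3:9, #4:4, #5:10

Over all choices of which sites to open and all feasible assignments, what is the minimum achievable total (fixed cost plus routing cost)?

Open {P1, P3}; cheapest assignment that respects the capacities:
  P1 (cap 19, load 8): #2, #5 — cost 3×10 + 5×7 = 65
  P3 (cap 32, load 31): #1, #3, #4 — cost 9×2 + 10×8 + 12×6 = 170
  Shipping 235, fixed 197 → total 432.
  Any other capacity-feasible assignment to {P1, P3} ships for at least 235.
Compare {P2, P3}: its best feasible assignment gives total 550.
Compare {P3, P4}: its best feasible assignment gives total 562.
Every other set of open sites that can feasibly serve all demand totals ≥ 550 even under its best assignment. Minimum: 432.

432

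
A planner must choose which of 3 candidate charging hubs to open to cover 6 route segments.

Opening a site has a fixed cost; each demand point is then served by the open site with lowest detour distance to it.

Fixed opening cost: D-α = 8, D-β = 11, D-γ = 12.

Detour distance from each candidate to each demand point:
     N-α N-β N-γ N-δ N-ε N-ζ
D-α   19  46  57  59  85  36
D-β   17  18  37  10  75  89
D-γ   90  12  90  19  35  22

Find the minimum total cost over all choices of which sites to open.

156

Open {D-β, D-γ}: assign each demand point to its cheapest open site.
  N-α→D-β 17, N-β→D-γ 12, N-γ→D-β 37, N-δ→D-β 10, N-ε→D-γ 35, N-ζ→D-γ 22
  detour distance 133, fixed 23 → total 156.
Compare {D-α, D-β, D-γ}: detour distance 133 + fixed 31 = 164.
Compare {D-α, D-γ}: detour distance 164 + fixed 20 = 184.
Compare {D-α, D-β}: detour distance 193 + fixed 19 = 212.
All other subsets cost ≥ 164. Minimum total cost: 156.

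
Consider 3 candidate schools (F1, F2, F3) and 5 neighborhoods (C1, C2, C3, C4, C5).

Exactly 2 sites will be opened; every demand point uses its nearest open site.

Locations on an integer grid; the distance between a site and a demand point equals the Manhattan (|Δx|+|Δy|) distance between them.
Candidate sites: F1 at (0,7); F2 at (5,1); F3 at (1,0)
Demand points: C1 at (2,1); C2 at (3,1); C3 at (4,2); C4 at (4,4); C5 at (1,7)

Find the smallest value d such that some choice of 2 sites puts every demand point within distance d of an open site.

Open {F1, F2}.
  Farthest demand point is C4 at distance 4 (to F2); all others are ≤ 4.
With {F1, F3} the worst case is 7.
With {F2, F3} the worst case is 7.
No size-2 selection achieves below 4.

4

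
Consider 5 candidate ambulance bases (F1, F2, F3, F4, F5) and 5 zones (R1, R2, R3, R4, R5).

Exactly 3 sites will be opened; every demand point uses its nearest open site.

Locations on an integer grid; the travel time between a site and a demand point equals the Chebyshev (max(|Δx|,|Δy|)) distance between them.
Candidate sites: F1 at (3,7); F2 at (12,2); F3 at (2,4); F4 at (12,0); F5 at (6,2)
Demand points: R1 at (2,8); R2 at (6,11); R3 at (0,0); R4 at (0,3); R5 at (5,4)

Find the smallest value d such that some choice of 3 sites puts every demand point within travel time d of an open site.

Open {F1, F2, F3}.
  Farthest demand point is R2 at travel time 4 (to F1); all others are ≤ 4.
With {F1, F3, F4} the worst case is 4.
With {F1, F3, F5} the worst case is 4.
No size-3 selection achieves below 4.

4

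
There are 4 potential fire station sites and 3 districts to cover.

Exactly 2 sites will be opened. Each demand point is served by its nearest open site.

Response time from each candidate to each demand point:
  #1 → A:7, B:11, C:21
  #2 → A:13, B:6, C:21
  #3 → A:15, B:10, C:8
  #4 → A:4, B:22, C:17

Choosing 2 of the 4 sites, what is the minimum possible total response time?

Open {#3, #4}.
  A→#4 4, B→#3 10, C→#3 8  ⇒ total 22.
Compare {#1, #3}: total 25.
Compare {#2, #3}: total 27.
No size-2 selection does better; minimum is 22.

22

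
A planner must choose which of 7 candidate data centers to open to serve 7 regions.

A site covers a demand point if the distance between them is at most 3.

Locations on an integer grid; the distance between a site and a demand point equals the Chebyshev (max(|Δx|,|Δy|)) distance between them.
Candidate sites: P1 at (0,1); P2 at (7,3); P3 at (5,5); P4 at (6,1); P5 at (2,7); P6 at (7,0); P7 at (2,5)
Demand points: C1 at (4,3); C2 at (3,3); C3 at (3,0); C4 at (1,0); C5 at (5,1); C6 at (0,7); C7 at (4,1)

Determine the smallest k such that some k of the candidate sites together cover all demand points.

Coverage sets (demand points within 3 of each site):
  P1: {C2, C3, C4}
  P2: {C1, C5, C7}
  P3: {C1, C2}
  P4: {C1, C2, C3, C5, C7}
  P5: {C6}
  P6: {C1, C5, C7}
  P7: {C1, C2, C6}
No 2 sites suffice: every size-2 union leaves at least one demand point uncovered.
But {P1, P2, P5} covers everything, so the minimum is 3.

3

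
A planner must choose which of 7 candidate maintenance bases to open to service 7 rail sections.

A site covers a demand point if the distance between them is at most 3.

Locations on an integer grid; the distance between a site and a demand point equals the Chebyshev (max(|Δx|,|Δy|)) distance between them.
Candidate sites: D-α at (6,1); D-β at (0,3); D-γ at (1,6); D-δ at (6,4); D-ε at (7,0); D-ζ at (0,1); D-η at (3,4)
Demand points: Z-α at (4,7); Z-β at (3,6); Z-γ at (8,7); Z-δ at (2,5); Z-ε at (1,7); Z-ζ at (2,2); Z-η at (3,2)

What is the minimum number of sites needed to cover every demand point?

2

Coverage sets (demand points within 3 of each site):
  D-α: {Z-η}
  D-β: {Z-β, Z-δ, Z-ζ, Z-η}
  D-γ: {Z-α, Z-β, Z-δ, Z-ε}
  D-δ: {Z-α, Z-β, Z-γ, Z-η}
  D-ε: {}
  D-ζ: {Z-ζ, Z-η}
  D-η: {Z-α, Z-β, Z-δ, Z-ε, Z-ζ, Z-η}
No single site covers all 7 demand points.
But {D-δ, D-η} covers everything, so the minimum is 2.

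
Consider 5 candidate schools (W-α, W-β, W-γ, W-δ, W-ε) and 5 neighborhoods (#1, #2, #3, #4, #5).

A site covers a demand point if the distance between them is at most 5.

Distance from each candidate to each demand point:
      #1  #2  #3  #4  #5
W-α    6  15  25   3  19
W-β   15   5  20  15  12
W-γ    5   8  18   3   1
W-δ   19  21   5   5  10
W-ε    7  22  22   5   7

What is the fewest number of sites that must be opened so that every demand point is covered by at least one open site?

Coverage sets (demand points within 5 of each site):
  W-α: {#4}
  W-β: {#2}
  W-γ: {#1, #4, #5}
  W-δ: {#3, #4}
  W-ε: {#4}
No 2 sites suffice: every size-2 union leaves at least one demand point uncovered.
But {W-β, W-γ, W-δ} covers everything, so the minimum is 3.

3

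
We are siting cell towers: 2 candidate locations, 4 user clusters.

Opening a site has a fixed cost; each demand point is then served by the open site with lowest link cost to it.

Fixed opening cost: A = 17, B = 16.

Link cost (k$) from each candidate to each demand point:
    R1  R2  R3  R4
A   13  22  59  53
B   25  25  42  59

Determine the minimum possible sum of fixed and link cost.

163

Open {A, B}: assign each demand point to its cheapest open site.
  R1→A 13, R2→A 22, R3→B 42, R4→A 53
  link cost 130, fixed 33 → total 163.
Compare {A}: link cost 147 + fixed 17 = 164.
Compare {B}: link cost 151 + fixed 16 = 167.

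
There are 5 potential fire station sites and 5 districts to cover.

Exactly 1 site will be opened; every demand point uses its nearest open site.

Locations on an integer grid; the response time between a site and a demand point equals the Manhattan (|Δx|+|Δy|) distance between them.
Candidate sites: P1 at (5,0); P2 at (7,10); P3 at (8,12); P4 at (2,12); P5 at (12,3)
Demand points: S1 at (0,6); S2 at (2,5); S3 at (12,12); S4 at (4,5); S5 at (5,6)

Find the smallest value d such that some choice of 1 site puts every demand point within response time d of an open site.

Open {P4}.
  Farthest demand point is S3 at response time 10 (to P4); all others are ≤ 10.
With {P2} the worst case is 11.
With {P3} the worst case is 14.
No size-1 selection achieves below 10.

10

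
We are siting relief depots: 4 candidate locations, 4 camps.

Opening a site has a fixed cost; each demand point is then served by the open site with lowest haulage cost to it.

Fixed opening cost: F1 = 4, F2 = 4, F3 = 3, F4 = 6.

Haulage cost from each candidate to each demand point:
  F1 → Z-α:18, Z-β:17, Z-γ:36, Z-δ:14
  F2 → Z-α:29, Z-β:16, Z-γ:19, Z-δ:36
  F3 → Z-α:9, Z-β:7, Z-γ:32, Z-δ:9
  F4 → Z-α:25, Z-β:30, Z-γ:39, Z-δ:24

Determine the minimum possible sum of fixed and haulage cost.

51

Open {F2, F3}: assign each demand point to its cheapest open site.
  Z-α→F3 9, Z-β→F3 7, Z-γ→F2 19, Z-δ→F3 9
  haulage cost 44, fixed 7 → total 51.
Compare {F1, F2, F3}: haulage cost 44 + fixed 11 = 55.
Compare {F2, F3, F4}: haulage cost 44 + fixed 13 = 57.
Compare {F3}: haulage cost 57 + fixed 3 = 60.
All other subsets cost ≥ 55. Minimum total cost: 51.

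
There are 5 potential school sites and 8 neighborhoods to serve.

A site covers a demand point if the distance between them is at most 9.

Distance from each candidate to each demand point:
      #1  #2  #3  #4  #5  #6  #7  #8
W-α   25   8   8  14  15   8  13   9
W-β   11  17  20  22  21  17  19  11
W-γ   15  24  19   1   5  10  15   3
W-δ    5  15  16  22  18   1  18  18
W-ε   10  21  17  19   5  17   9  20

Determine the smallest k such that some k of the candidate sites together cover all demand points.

Coverage sets (demand points within 9 of each site):
  W-α: {#2, #3, #6, #8}
  W-β: {}
  W-γ: {#4, #5, #8}
  W-δ: {#1, #6}
  W-ε: {#5, #7}
No 3 sites suffice: every size-3 union leaves at least one demand point uncovered.
But {W-α, W-γ, W-δ, W-ε} covers everything, so the minimum is 4.

4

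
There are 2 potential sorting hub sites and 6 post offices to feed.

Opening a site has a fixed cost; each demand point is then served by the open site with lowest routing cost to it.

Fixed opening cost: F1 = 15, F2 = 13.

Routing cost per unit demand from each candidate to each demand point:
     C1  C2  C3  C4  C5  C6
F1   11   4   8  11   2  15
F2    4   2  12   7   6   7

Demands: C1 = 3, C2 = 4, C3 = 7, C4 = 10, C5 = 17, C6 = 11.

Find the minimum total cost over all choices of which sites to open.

Open {F1, F2}: assign each demand point to its cheapest open site.
  C1→F2 3×4=12, C2→F2 4×2=8, C3→F1 7×8=56, C4→F2 10×7=70, C5→F1 17×2=34, C6→F2 11×7=77
  routing cost 257, fixed 28 → total 285.
Compare {F2}: routing cost 353 + fixed 13 = 366.
Compare {F1}: routing cost 414 + fixed 15 = 429.

285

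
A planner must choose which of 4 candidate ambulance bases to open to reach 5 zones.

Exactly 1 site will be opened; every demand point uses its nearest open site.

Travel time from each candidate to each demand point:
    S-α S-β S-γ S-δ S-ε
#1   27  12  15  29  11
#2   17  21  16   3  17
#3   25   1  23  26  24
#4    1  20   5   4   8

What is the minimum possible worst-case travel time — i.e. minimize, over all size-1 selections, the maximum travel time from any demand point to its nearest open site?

20

Open {#4}.
  Farthest demand point is S-β at travel time 20 (to #4); all others are ≤ 20.
With {#2} the worst case is 21.
With {#3} the worst case is 26.
No size-1 selection achieves below 20.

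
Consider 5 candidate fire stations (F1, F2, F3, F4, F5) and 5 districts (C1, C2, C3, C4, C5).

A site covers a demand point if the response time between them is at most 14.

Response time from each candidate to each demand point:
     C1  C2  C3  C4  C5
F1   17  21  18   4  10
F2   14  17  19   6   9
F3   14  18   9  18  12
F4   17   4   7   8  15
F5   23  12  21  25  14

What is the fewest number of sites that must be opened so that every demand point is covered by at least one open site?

2

Coverage sets (demand points within 14 of each site):
  F1: {C4, C5}
  F2: {C1, C4, C5}
  F3: {C1, C3, C5}
  F4: {C2, C3, C4}
  F5: {C2, C5}
No single site covers all 5 demand points.
But {F2, F4} covers everything, so the minimum is 2.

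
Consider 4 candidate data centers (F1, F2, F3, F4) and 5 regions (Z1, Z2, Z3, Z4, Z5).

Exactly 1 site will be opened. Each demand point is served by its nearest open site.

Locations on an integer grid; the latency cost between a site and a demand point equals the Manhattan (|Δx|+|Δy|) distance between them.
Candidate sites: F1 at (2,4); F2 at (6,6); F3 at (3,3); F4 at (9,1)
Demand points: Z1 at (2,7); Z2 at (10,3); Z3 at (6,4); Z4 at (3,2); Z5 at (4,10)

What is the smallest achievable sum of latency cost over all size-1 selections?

25

Open {F3}.
  Z1→F3 5, Z2→F3 7, Z3→F3 4, Z4→F3 1, Z5→F3 8  ⇒ total 25.
Compare {F1}: total 27.
Compare {F2}: total 27.
No size-1 selection does better; minimum is 25.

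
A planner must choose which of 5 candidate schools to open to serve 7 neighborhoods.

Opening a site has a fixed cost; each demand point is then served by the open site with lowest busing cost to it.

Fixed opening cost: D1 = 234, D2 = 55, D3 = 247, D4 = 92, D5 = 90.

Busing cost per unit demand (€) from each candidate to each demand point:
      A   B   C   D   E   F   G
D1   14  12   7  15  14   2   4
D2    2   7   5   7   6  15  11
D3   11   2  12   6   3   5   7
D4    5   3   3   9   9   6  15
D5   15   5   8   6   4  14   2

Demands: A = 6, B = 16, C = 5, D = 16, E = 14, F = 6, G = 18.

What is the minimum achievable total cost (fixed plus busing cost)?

499

Open {D4, D5}: assign each demand point to its cheapest open site.
  A→D4 6×5=30, B→D4 16×3=48, C→D4 5×3=15, D→D5 16×6=96, E→D5 14×4=56, F→D4 6×6=36, G→D5 18×2=36
  busing cost 317, fixed 182 → total 499.
Compare {D2, D5}: busing cost 389 + fixed 145 = 534.
Compare {D2, D4, D5}: busing cost 299 + fixed 237 = 536.
Compare {D5}: busing cost 482 + fixed 90 = 572.
All other subsets cost ≥ 534. Minimum total cost: 499.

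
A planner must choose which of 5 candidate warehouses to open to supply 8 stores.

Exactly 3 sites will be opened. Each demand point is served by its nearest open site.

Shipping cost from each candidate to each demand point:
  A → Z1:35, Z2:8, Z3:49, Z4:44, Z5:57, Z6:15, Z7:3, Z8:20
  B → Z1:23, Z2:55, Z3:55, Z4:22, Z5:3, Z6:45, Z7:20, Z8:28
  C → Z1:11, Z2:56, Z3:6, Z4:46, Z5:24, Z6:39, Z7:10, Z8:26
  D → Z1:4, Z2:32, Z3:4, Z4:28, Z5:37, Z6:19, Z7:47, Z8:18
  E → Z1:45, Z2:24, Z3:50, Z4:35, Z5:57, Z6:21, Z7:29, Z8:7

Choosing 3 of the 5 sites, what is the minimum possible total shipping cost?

Open {A, B, D}.
  Z1→D 4, Z2→A 8, Z3→D 4, Z4→B 22, Z5→B 3, Z6→A 15, Z7→A 3, Z8→D 18  ⇒ total 77.
Compare {A, B, C}: total 88.
Compare {B, D, E}: total 103.
No size-3 selection does better; minimum is 77.

77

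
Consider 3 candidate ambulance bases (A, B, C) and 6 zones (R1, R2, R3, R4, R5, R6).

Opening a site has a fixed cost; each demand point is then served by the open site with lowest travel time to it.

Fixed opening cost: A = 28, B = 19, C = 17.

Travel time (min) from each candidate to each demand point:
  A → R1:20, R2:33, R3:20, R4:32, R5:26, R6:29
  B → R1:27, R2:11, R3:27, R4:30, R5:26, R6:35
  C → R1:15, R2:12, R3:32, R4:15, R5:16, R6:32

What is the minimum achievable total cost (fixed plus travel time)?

139

Open {C}: assign each demand point to its cheapest open site.
  R1→C 15, R2→C 12, R3→C 32, R4→C 15, R5→C 16, R6→C 32
  travel time 122, fixed 17 → total 139.
Compare {A, C}: travel time 107 + fixed 45 = 152.
Compare {B, C}: travel time 116 + fixed 36 = 152.
Compare {A, B, C}: travel time 106 + fixed 64 = 170.
All other subsets cost ≥ 152. Minimum total cost: 139.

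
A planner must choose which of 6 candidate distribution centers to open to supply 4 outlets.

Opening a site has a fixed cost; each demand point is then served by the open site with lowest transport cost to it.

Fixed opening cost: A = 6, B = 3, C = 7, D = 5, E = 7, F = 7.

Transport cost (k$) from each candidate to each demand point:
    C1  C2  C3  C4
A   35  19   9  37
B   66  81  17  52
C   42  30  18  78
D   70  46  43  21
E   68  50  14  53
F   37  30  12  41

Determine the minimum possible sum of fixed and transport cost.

Open {A, D}: assign each demand point to its cheapest open site.
  C1→A 35, C2→A 19, C3→A 9, C4→D 21
  transport cost 84, fixed 11 → total 95.
Compare {A, B, D}: transport cost 84 + fixed 14 = 98.
Compare {A, C, D}: transport cost 84 + fixed 18 = 102.
Compare {A, D, E}: transport cost 84 + fixed 18 = 102.
All other subsets cost ≥ 98. Minimum total cost: 95.

95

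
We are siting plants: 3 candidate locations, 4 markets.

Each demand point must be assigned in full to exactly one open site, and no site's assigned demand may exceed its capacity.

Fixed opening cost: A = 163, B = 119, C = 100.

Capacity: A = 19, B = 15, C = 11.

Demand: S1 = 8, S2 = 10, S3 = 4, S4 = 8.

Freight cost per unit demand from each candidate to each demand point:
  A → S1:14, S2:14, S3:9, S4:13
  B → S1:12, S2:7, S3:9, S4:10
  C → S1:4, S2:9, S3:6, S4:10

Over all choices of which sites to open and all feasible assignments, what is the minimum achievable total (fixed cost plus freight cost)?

Open {A, B}; cheapest assignment that respects the capacities:
  A (cap 19, load 16): S1, S4 — cost 8×14 + 8×13 = 216
  B (cap 15, load 14): S2, S3 — cost 10×7 + 4×9 = 106
  Shipping 322, fixed 282 → total 604.
  Any other capacity-feasible assignment to {A, B} ships for at least 322.
Compare {A, B, C}: its best feasible assignment gives total 624.
Every other set of open sites that can feasibly serve all demand totals ≥ 624 even under its best assignment. Minimum: 604.

604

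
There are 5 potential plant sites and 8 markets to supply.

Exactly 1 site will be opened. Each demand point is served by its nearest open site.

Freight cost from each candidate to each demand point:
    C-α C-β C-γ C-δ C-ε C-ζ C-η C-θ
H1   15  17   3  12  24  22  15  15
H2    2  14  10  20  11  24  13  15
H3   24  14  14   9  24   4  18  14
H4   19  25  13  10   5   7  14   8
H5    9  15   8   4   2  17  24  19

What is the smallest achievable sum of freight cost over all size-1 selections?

Open {H5}.
  C-α→H5 9, C-β→H5 15, C-γ→H5 8, C-δ→H5 4, C-ε→H5 2, C-ζ→H5 17, C-η→H5 24, C-θ→H5 19  ⇒ total 98.
Compare {H4}: total 101.
Compare {H2}: total 109.
No size-1 selection does better; minimum is 98.

98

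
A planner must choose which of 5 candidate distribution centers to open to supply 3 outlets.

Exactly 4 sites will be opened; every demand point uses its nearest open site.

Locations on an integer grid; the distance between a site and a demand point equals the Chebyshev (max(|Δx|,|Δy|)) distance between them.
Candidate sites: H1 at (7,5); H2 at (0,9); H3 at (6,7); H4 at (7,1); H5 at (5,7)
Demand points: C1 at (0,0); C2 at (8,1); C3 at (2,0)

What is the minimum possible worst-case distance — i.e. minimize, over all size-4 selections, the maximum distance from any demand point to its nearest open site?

Open {H1, H2, H3, H4}.
  Farthest demand point is C1 at distance 7 (to H1); all others are ≤ 7.
With {H1, H2, H3, H5} the worst case is 7.
With {H1, H2, H4, H5} the worst case is 7.
No size-4 selection achieves below 7.

7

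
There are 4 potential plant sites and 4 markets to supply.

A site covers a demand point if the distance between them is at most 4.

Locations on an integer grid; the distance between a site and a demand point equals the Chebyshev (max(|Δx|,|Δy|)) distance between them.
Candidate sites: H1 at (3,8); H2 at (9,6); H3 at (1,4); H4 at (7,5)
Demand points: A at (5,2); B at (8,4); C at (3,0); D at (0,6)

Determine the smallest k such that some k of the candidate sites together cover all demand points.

2

Coverage sets (demand points within 4 of each site):
  H1: {D}
  H2: {A, B}
  H3: {A, C, D}
  H4: {A, B}
No single site covers all 4 demand points.
But {H2, H3} covers everything, so the minimum is 2.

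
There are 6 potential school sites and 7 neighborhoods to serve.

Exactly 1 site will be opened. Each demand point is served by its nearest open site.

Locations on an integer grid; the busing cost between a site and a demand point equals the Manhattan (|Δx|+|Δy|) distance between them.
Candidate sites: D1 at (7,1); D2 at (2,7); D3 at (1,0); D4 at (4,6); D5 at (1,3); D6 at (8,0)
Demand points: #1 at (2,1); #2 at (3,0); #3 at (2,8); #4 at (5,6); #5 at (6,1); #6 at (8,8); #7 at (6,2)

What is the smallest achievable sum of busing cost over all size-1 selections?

Open {D4}.
  #1→D4 7, #2→D4 7, #3→D4 4, #4→D4 1, #5→D4 7, #6→D4 6, #7→D4 6  ⇒ total 38.
Compare {D1}: total 40.
Compare {D2}: total 45.
No size-1 selection does better; minimum is 38.

38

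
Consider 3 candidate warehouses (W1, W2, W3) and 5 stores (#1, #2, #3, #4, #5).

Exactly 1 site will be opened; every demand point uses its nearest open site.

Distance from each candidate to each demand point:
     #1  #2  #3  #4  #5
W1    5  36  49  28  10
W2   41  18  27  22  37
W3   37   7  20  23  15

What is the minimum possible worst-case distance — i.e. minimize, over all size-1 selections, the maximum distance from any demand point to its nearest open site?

Open {W3}.
  Farthest demand point is #1 at distance 37 (to W3); all others are ≤ 37.
With {W2} the worst case is 41.
With {W1} the worst case is 49.
No size-1 selection achieves below 37.

37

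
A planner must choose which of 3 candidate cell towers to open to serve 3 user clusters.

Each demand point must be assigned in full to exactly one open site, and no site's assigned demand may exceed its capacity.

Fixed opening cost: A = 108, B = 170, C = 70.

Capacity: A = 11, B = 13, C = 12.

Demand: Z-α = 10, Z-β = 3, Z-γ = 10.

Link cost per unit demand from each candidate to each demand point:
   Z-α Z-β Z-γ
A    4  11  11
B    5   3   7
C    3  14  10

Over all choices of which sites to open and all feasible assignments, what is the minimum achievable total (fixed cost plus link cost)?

Open {B, C}; cheapest assignment that respects the capacities:
  B (cap 13, load 13): Z-β, Z-γ — cost 3×3 + 10×7 = 79
  C (cap 12, load 10): Z-α — cost 10×3 = 30
  Shipping 109, fixed 240 → total 349.
  Any other capacity-feasible assignment to {B, C} ships for at least 109.
Compare {A, B}: its best feasible assignment gives total 397.
Compare {A, B, C}: its best feasible assignment gives total 457.
Every other set of open sites that can feasibly serve all demand totals ≥ 397 even under its best assignment. Minimum: 349.

349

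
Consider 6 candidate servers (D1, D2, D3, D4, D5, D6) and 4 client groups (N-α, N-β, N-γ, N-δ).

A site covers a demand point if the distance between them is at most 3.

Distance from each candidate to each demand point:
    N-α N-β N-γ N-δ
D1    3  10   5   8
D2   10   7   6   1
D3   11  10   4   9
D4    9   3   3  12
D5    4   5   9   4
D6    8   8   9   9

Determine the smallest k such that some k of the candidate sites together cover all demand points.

3

Coverage sets (demand points within 3 of each site):
  D1: {N-α}
  D2: {N-δ}
  D3: {}
  D4: {N-β, N-γ}
  D5: {}
  D6: {}
No 2 sites suffice: every size-2 union leaves at least one demand point uncovered.
But {D1, D2, D4} covers everything, so the minimum is 3.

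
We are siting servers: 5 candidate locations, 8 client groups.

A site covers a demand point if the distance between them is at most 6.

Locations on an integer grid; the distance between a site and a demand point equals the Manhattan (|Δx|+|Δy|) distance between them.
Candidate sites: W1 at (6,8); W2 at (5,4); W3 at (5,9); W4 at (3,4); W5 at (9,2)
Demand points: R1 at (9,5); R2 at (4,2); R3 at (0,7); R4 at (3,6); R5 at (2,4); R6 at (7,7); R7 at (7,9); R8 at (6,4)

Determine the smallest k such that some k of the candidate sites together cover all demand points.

2

Coverage sets (demand points within 6 of each site):
  W1: {R1, R4, R6, R7, R8}
  W2: {R1, R2, R4, R5, R6, R8}
  W3: {R4, R6, R7, R8}
  W4: {R2, R3, R4, R5, R8}
  W5: {R1, R2, R8}
No single site covers all 8 demand points.
But {W1, W4} covers everything, so the minimum is 2.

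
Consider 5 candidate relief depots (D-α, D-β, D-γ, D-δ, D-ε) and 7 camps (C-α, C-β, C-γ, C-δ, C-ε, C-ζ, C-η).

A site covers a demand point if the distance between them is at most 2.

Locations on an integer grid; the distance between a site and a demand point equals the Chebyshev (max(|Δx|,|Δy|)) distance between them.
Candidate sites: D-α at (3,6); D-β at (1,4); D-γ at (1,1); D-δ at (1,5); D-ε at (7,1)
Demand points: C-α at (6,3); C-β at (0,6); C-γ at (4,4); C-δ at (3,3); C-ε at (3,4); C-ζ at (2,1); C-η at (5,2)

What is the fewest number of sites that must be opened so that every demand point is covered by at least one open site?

Coverage sets (demand points within 2 of each site):
  D-α: {C-γ, C-ε}
  D-β: {C-β, C-δ, C-ε}
  D-γ: {C-δ, C-ζ}
  D-δ: {C-β, C-δ, C-ε}
  D-ε: {C-α, C-η}
No 3 sites suffice: every size-3 union leaves at least one demand point uncovered.
But {D-α, D-β, D-γ, D-ε} covers everything, so the minimum is 4.

4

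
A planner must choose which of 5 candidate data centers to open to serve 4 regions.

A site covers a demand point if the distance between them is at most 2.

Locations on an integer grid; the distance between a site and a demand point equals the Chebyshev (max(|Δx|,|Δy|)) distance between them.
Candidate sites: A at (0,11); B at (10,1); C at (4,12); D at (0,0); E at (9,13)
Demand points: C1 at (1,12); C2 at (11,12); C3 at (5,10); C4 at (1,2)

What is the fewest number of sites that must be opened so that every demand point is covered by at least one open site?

4

Coverage sets (demand points within 2 of each site):
  A: {C1}
  B: {}
  C: {C3}
  D: {C4}
  E: {C2}
No 3 sites suffice: every size-3 union leaves at least one demand point uncovered.
But {A, C, D, E} covers everything, so the minimum is 4.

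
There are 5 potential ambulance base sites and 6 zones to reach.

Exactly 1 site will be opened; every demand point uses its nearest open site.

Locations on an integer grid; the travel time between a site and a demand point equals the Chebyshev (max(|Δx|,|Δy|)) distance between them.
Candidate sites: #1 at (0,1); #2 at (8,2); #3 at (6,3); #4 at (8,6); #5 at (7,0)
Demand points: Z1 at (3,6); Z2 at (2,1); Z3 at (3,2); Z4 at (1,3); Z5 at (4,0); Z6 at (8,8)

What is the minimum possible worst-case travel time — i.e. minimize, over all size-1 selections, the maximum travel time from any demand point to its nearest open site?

Open {#3}.
  Farthest demand point is Z4 at travel time 5 (to #3); all others are ≤ 5.
With {#2} the worst case is 7.
With {#4} the worst case is 7.
No size-1 selection achieves below 5.

5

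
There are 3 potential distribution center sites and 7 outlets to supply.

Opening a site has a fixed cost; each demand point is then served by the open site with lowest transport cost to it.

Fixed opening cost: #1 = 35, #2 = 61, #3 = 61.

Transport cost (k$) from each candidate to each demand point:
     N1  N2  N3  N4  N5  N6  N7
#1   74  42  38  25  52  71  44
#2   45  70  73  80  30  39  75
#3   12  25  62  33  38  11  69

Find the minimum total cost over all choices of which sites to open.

289

Open {#1, #3}: assign each demand point to its cheapest open site.
  N1→#3 12, N2→#3 25, N3→#1 38, N4→#1 25, N5→#3 38, N6→#3 11, N7→#1 44
  transport cost 193, fixed 96 → total 289.
Compare {#3}: transport cost 250 + fixed 61 = 311.
Compare {#1, #2, #3}: transport cost 185 + fixed 157 = 342.
Compare {#1, #2}: transport cost 263 + fixed 96 = 359.
All other subsets cost ≥ 311. Minimum total cost: 289.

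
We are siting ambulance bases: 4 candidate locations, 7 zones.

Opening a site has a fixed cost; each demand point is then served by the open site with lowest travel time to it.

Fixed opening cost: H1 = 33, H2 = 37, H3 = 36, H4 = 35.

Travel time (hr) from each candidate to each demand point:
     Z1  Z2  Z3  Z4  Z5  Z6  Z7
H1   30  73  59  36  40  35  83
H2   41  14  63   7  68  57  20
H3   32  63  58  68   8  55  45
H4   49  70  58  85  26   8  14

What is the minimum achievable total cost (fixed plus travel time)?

Open {H2, H4}: assign each demand point to its cheapest open site.
  Z1→H2 41, Z2→H2 14, Z3→H4 58, Z4→H2 7, Z5→H4 26, Z6→H4 8, Z7→H4 14
  travel time 168, fixed 72 → total 240.
Compare {H2, H3, H4}: travel time 141 + fixed 108 = 249.
Compare {H1, H2, H4}: travel time 157 + fixed 105 = 262.
Compare {H2, H3}: travel time 194 + fixed 73 = 267.
All other subsets cost ≥ 249. Minimum total cost: 240.

240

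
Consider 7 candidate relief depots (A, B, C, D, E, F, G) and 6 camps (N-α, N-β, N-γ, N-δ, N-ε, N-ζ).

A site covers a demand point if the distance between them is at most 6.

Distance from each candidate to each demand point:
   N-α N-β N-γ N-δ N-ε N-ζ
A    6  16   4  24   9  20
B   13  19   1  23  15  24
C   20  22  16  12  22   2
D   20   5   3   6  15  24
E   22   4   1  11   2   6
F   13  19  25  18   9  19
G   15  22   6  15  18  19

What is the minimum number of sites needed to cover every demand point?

Coverage sets (demand points within 6 of each site):
  A: {N-α, N-γ}
  B: {N-γ}
  C: {N-ζ}
  D: {N-β, N-γ, N-δ}
  E: {N-β, N-γ, N-ε, N-ζ}
  F: {}
  G: {N-γ}
No 2 sites suffice: every size-2 union leaves at least one demand point uncovered.
But {A, D, E} covers everything, so the minimum is 3.

3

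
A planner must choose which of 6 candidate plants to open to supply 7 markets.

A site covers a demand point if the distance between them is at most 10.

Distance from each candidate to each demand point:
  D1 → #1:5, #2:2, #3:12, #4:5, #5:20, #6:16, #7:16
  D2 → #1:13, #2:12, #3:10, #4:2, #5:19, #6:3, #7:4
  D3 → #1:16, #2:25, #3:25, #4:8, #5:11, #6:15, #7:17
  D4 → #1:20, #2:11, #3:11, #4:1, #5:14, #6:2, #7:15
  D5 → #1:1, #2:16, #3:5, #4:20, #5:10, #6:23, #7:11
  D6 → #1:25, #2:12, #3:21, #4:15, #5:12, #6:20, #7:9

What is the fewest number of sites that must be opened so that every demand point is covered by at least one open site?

3

Coverage sets (demand points within 10 of each site):
  D1: {#1, #2, #4}
  D2: {#3, #4, #6, #7}
  D3: {#4}
  D4: {#4, #6}
  D5: {#1, #3, #5}
  D6: {#7}
No 2 sites suffice: every size-2 union leaves at least one demand point uncovered.
But {D1, D2, D5} covers everything, so the minimum is 3.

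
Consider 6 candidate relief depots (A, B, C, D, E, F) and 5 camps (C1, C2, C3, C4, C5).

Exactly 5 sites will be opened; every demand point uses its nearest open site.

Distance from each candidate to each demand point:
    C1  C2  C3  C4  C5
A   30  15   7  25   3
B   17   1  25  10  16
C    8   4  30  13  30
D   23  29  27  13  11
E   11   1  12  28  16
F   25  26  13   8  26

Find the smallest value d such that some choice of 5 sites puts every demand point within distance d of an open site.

Open {A, B, C, D, F}.
  Farthest demand point is C1 at distance 8 (to C); all others are ≤ 8.
With {A, B, C, E, F} the worst case is 8.
With {A, C, D, E, F} the worst case is 8.
No size-5 selection achieves below 8.

8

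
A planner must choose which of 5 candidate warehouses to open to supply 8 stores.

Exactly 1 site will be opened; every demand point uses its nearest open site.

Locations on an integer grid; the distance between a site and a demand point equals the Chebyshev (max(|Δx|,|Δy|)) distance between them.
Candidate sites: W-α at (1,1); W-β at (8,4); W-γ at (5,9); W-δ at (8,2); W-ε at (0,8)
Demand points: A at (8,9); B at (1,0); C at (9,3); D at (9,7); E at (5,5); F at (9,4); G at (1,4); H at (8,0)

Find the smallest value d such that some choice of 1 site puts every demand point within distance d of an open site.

7

Open {W-β}.
  Farthest demand point is B at distance 7 (to W-β); all others are ≤ 7.
With {W-δ} the worst case is 7.
With {W-α} the worst case is 8.
No size-1 selection achieves below 7.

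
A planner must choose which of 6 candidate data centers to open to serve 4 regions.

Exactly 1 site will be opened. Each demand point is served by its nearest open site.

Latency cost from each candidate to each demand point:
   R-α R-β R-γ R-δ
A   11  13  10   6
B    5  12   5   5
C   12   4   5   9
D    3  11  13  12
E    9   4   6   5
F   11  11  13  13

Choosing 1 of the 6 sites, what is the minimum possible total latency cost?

24

Open {E}.
  R-α→E 9, R-β→E 4, R-γ→E 6, R-δ→E 5  ⇒ total 24.
Compare {B}: total 27.
Compare {C}: total 30.
No size-1 selection does better; minimum is 24.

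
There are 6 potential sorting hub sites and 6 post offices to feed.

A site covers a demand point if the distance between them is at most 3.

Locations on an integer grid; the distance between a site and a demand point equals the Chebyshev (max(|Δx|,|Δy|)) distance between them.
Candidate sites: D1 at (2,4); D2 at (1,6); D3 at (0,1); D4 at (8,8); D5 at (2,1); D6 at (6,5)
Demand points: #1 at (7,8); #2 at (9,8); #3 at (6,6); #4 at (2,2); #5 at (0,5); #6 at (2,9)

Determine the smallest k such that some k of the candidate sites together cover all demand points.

3

Coverage sets (demand points within 3 of each site):
  D1: {#4, #5}
  D2: {#5, #6}
  D3: {#4}
  D4: {#1, #2, #3}
  D5: {#4}
  D6: {#1, #2, #3}
No 2 sites suffice: every size-2 union leaves at least one demand point uncovered.
But {D1, D2, D4} covers everything, so the minimum is 3.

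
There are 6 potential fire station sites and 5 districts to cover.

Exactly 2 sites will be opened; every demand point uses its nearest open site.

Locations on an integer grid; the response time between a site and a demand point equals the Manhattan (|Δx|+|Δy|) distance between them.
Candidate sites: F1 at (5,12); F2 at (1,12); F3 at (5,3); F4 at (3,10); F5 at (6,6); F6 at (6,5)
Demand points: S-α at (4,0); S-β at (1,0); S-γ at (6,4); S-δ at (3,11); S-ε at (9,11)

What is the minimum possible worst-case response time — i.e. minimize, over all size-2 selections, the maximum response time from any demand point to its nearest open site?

7

Open {F1, F3}.
  Farthest demand point is S-β at response time 7 (to F3); all others are ≤ 7.
With {F3, F4} the worst case is 7.
With {F3, F5} the worst case is 8.
No size-2 selection achieves below 7.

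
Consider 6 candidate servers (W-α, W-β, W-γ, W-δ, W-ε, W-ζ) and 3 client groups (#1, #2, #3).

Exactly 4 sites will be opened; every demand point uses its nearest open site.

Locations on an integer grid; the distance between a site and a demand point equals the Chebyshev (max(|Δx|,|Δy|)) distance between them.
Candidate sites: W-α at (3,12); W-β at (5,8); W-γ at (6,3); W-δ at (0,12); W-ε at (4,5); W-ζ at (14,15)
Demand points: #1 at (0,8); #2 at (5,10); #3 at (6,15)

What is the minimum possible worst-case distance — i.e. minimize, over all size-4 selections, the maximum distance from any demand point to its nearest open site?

4

Open {W-α, W-β, W-γ, W-δ}.
  Farthest demand point is #1 at distance 4 (to W-α); all others are ≤ 4.
With {W-α, W-β, W-γ, W-ε} the worst case is 4.
With {W-α, W-β, W-γ, W-ζ} the worst case is 4.
No size-4 selection achieves below 4.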